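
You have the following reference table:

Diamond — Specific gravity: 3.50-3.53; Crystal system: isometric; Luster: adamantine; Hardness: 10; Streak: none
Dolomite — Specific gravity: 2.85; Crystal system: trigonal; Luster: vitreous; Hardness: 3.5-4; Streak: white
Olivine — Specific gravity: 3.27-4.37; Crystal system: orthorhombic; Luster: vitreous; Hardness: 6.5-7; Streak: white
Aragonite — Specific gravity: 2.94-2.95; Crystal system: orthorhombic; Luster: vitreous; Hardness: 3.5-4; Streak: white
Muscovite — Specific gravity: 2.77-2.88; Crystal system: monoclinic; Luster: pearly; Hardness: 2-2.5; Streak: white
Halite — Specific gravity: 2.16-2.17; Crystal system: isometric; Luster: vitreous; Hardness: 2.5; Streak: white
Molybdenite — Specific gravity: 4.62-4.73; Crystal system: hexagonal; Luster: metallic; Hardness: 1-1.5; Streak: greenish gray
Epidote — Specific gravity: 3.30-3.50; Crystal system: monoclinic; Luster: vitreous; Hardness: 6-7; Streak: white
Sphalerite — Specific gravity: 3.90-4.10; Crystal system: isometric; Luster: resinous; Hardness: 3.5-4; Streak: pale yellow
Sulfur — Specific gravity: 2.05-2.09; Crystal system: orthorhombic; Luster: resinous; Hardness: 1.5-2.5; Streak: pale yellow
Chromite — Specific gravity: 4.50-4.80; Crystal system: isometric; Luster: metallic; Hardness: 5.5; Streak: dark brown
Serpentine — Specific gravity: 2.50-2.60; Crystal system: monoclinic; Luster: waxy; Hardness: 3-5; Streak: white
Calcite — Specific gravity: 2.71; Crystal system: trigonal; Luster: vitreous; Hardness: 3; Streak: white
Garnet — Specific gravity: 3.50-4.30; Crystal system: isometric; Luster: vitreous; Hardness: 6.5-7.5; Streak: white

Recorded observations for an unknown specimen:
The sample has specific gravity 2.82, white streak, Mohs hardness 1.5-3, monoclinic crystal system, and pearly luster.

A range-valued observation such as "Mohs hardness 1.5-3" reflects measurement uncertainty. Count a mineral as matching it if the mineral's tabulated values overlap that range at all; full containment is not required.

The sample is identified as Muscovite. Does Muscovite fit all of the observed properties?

Specific gravity 2.82 — matches Muscovite (SG 2.77-2.88).
White streak — matches Muscovite (white streak).
Mohs hardness 1.5-3 — matches Muscovite (hardness 2-2.5).
Monoclinic crystal system — matches Muscovite (monoclinic system).
Pearly luster — matches Muscovite (pearly luster).
Every observed property is compatible with the reference values for Muscovite.

Yes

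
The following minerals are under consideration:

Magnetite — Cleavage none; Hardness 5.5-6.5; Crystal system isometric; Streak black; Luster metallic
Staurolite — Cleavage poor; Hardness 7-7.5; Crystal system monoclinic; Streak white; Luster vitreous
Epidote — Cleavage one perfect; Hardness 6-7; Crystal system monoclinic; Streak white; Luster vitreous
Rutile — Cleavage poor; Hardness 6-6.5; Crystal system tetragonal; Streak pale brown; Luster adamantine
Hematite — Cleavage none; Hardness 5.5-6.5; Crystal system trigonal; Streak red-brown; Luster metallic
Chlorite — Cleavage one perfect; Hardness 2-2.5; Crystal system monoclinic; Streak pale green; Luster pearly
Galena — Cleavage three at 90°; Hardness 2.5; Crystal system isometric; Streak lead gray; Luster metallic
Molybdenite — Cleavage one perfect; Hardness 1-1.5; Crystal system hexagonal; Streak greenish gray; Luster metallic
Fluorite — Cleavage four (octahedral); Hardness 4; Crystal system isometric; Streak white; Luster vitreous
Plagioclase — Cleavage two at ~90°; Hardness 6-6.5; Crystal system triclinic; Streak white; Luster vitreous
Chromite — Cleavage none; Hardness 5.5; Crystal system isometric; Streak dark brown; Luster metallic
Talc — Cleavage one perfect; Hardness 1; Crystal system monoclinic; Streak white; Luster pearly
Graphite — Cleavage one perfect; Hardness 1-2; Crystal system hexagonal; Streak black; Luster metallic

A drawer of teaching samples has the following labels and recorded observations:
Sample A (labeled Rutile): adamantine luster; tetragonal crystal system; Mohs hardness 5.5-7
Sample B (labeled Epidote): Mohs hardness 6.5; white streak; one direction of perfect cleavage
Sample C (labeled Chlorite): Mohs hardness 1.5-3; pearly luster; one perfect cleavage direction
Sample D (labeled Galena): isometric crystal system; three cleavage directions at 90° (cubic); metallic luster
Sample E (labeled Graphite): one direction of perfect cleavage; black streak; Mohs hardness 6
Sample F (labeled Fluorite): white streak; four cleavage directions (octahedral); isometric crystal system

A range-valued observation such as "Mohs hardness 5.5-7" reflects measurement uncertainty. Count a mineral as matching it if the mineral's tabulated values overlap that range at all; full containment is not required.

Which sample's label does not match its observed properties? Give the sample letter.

Sample A: every observation is compatible with the reference values for Rutile.
Sample B: every observation is compatible with the reference values for Epidote.
Sample C: every observation is compatible with the reference values for Chlorite.
Sample D: every observation is compatible with the reference values for Galena.
Sample E: Graphite has hardness 1-2, but the record shows Mohs hardness 6 — this label is wrong.
Sample F: every observation is compatible with the reference values for Fluorite.
The mislabeled specimen is E.

E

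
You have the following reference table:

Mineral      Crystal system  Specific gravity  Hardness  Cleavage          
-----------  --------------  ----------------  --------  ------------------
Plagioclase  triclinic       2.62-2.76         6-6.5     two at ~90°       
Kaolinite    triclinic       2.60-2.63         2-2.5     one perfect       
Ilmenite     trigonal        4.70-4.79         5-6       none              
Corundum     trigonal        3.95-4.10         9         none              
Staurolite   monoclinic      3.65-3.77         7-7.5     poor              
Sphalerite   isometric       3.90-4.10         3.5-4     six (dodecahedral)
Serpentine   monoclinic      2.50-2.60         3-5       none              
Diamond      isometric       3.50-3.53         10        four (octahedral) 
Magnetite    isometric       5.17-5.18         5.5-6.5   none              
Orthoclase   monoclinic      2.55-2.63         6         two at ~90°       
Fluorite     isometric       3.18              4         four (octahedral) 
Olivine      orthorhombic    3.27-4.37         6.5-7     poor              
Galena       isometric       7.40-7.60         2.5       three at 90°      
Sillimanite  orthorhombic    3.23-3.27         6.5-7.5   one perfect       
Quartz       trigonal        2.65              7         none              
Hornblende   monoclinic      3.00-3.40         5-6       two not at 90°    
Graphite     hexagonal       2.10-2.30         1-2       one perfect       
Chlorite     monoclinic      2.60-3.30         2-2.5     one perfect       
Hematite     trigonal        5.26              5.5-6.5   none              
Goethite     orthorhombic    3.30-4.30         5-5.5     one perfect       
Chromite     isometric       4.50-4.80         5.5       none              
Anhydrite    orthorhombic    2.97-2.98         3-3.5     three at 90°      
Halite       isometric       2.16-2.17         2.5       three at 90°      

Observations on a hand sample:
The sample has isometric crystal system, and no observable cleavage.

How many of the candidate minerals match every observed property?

Isometric crystal system: Sphalerite, Diamond, Magnetite, Fluorite, Galena, Chromite, Halite remain.
No observable cleavage: Magnetite, Chromite remain.
Consistent with every observation: Chromite, Magnetite.
That is 2 minerals.

2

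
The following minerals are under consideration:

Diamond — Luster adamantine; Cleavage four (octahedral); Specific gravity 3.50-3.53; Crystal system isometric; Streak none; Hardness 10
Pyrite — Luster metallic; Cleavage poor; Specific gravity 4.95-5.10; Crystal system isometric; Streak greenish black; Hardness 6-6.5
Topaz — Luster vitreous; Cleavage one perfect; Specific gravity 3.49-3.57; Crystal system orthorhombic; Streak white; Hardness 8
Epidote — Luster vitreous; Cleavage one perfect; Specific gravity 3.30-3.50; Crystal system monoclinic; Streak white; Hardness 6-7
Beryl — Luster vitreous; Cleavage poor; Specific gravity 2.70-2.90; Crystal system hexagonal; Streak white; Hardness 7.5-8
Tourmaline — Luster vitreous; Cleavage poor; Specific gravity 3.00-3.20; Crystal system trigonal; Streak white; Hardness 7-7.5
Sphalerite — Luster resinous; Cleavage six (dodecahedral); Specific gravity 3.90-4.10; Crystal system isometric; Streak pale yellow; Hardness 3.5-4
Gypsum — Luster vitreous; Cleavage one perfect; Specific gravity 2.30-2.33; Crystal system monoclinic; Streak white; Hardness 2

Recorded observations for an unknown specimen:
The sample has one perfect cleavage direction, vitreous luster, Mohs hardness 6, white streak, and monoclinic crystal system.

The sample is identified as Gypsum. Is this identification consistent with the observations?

No

One perfect cleavage direction — fits Gypsum (cleavage one perfect).
Vitreous luster — fits Gypsum (vitreous luster).
Mohs hardness 6 — Gypsum has hardness 2; which does not match.
White streak — fits Gypsum (white streak).
Monoclinic crystal system — fits Gypsum (monoclinic system).
Hardness alone is enough to reject Gypsum.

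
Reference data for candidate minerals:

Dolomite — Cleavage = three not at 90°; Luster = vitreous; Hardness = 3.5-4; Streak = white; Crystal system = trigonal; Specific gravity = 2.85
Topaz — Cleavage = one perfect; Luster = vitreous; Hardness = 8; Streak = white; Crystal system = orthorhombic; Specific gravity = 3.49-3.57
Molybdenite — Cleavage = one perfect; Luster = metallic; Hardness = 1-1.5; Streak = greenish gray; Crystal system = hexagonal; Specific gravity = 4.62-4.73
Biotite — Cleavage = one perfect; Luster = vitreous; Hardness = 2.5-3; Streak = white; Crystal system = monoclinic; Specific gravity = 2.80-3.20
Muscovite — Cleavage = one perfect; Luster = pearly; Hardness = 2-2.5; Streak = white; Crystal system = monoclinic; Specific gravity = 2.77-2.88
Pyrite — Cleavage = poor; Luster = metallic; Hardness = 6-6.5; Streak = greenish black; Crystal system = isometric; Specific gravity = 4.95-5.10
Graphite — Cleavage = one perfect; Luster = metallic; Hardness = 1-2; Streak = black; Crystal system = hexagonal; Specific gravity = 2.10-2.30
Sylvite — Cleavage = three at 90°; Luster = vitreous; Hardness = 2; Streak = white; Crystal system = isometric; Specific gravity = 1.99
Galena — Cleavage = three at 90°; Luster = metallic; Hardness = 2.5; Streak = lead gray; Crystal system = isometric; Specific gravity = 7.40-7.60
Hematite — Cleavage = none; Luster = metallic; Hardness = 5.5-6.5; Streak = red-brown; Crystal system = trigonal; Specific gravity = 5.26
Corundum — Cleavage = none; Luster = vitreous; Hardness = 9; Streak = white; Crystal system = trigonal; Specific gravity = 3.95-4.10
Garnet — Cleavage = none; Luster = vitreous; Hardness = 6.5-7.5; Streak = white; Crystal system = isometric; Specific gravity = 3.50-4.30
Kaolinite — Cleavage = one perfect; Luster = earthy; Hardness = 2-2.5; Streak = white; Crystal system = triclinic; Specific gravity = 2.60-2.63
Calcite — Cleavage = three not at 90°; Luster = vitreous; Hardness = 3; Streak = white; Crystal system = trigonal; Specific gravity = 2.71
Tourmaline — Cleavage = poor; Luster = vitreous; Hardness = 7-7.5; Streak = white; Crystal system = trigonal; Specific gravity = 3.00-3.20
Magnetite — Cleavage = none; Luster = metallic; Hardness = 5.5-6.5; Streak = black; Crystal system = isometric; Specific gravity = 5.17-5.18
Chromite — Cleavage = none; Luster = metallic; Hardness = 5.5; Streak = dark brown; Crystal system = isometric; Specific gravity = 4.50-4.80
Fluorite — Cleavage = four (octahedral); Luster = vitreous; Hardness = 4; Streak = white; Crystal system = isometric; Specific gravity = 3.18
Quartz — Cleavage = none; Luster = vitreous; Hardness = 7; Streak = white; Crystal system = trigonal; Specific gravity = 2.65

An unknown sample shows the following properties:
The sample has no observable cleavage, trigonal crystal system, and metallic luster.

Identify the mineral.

No observable cleavage — narrows the field to Hematite, Corundum, Garnet, Magnetite, Chromite, Quartz.
Trigonal crystal system eliminates Garnet, Magnetite, Chromite.
Metallic luster — Hematite remains.
Only Hematite satisfies all observations.

Hematite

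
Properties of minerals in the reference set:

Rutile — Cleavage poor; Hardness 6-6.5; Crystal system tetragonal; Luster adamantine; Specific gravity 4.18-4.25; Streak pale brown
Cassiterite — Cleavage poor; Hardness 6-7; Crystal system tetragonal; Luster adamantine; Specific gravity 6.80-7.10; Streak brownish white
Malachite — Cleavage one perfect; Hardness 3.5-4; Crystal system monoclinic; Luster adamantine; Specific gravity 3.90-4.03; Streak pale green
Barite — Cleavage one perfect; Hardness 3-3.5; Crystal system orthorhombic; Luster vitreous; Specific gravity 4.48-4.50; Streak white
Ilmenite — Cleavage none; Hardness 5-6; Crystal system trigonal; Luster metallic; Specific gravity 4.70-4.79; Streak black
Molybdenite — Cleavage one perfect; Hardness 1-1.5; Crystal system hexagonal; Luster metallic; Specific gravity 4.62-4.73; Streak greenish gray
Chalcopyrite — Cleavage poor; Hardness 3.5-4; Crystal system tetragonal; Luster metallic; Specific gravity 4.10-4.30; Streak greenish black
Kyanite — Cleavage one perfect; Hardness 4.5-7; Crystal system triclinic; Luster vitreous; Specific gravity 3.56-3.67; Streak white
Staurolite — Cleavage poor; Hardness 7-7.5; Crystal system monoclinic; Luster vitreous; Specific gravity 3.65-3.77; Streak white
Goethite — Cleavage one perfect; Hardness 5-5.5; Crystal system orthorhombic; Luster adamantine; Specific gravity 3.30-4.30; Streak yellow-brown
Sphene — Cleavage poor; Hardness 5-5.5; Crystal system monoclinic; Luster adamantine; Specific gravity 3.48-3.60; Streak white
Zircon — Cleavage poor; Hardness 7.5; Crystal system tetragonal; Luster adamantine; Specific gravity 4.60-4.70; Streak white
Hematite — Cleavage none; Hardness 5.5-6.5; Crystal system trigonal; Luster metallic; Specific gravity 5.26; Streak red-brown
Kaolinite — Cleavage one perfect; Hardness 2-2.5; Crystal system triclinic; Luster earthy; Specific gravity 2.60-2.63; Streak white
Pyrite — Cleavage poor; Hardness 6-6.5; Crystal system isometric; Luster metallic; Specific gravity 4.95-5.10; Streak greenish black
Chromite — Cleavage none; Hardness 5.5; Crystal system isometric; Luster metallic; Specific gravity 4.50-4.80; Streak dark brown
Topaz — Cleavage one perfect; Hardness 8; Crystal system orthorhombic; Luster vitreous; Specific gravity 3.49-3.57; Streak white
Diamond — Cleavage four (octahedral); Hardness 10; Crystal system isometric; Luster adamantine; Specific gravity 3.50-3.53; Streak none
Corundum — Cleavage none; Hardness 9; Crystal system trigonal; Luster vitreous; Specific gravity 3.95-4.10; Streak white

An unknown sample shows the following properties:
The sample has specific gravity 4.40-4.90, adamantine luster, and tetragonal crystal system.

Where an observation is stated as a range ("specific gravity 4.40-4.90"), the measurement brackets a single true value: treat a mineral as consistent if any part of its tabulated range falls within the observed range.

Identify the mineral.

Specific gravity 4.40-4.90: narrows the field to Barite, Ilmenite, Molybdenite, Zircon, Chromite.
Adamantine luster: leaves Zircon.
Tetragonal crystal system: no further eliminations.
The only mineral consistent with every observation is Zircon.

Zircon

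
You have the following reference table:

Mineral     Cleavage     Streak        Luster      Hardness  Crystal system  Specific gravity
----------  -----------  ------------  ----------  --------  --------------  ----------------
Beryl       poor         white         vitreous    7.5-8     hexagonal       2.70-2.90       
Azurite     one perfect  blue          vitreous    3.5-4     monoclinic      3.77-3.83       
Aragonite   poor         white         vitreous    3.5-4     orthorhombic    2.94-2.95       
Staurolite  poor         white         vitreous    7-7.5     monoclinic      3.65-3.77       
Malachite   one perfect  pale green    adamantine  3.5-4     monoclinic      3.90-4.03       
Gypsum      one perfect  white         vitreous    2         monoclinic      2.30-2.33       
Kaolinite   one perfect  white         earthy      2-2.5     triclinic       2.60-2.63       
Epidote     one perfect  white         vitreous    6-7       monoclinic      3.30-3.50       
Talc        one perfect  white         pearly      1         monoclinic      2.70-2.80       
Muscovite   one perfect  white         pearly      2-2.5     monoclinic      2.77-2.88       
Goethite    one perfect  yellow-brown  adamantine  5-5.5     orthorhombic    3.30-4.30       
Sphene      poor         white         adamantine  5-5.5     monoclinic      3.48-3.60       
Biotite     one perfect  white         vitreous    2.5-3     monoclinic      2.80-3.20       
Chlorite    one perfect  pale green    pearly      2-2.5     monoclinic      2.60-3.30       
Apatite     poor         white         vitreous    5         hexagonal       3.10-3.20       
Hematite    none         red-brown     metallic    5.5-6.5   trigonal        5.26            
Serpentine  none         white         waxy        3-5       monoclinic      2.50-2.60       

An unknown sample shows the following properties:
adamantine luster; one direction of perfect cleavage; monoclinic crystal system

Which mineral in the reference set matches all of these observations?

Malachite

Adamantine luster — narrows the field to Malachite, Goethite, Sphene.
One direction of perfect cleavage rules out Sphene.
Monoclinic crystal system is inconsistent with Goethite.
The only mineral consistent with every observation is Malachite.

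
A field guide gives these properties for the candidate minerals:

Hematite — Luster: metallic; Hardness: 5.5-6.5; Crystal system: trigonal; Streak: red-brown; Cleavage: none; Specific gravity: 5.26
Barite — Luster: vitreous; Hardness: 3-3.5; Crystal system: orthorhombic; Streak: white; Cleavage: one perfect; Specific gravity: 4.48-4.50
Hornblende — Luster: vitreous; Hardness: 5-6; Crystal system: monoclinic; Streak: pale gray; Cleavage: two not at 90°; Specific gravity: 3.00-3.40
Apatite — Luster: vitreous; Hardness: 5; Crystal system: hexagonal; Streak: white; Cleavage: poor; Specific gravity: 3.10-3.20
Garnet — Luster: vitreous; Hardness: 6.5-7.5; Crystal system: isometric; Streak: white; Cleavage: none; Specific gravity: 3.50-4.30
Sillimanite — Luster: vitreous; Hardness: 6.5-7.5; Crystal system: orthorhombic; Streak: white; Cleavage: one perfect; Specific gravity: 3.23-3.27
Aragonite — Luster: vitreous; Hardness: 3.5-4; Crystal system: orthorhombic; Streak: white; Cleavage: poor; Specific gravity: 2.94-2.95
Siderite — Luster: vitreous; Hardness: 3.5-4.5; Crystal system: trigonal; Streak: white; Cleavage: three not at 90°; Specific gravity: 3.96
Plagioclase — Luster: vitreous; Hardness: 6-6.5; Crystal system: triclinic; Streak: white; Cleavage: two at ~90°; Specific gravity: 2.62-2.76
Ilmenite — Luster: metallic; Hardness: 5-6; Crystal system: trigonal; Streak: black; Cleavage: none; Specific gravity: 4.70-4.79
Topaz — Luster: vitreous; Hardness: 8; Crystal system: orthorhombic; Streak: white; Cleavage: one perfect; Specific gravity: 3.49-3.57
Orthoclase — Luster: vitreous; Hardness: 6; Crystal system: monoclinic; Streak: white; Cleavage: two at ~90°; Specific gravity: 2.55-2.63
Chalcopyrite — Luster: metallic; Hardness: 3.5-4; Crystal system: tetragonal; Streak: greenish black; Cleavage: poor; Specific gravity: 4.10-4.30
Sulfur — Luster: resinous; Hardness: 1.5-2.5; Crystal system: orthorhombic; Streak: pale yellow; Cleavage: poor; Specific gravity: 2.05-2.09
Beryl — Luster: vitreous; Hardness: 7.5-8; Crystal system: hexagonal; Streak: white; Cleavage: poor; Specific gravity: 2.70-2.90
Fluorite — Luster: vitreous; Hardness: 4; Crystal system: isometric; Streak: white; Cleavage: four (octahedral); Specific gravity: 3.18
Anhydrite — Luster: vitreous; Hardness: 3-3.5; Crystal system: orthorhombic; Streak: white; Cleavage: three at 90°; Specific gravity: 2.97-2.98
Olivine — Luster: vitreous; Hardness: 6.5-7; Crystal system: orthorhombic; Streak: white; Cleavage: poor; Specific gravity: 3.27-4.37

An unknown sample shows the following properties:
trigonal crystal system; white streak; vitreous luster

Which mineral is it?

Siderite

Trigonal crystal system: only Hematite, Siderite, Ilmenite remain.
White streak: leaves Siderite.
Vitreous luster: consistent with all remaining minerals.
The only mineral consistent with every observation is Siderite.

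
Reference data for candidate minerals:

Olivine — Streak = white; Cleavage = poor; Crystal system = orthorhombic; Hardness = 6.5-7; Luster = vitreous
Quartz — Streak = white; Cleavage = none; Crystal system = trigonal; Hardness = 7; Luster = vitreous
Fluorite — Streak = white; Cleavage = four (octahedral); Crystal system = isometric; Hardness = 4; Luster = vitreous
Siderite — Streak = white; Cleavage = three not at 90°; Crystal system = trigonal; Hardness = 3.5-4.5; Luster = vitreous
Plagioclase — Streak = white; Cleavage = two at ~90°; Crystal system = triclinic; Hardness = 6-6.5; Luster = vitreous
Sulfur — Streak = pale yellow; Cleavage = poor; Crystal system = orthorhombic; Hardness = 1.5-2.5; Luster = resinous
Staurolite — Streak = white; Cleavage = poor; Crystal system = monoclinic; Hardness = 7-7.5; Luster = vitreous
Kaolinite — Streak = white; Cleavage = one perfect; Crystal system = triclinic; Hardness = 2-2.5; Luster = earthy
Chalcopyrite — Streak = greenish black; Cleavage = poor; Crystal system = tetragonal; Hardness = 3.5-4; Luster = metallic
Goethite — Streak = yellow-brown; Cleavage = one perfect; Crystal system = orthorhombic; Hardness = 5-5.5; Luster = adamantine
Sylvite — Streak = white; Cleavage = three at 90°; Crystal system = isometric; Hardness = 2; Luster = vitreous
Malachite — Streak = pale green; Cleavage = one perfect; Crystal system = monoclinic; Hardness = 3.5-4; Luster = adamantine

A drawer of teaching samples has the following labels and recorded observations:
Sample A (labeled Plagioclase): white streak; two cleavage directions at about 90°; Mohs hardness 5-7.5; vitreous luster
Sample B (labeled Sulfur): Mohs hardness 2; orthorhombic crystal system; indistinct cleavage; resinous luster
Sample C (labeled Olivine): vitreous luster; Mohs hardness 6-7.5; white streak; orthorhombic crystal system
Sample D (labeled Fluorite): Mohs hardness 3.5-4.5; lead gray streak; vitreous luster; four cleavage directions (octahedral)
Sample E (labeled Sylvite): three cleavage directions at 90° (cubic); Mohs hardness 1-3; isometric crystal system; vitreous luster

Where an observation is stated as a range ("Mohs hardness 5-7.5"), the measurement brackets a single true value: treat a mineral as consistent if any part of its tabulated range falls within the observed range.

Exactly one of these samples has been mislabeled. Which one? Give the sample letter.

D

Sample A: every observation is compatible with the reference values for Plagioclase.
Sample B: every observation is compatible with the reference values for Sulfur.
Sample C: every observation is compatible with the reference values for Olivine.
Sample D: lead gray streak is outside the reference for Fluorite (white streak) — mislabeled.
Sample E: every observation is compatible with the reference values for Sylvite.
Only sample D is inconsistent with its label.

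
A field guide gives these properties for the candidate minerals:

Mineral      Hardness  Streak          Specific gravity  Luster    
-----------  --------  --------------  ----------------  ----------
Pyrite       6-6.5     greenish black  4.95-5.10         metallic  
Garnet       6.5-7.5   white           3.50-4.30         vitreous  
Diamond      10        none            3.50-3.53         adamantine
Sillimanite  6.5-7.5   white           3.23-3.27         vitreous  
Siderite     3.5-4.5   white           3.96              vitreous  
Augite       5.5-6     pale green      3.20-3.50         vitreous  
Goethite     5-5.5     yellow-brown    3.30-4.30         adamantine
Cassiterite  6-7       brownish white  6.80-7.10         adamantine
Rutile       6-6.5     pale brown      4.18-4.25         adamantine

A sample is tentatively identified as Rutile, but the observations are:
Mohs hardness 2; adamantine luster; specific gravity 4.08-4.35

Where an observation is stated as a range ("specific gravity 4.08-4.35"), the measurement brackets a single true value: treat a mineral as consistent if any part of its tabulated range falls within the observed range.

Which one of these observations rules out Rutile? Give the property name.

Mohs hardness 2: Rutile has hardness 6-6.5 — inconsistent.
Adamantine luster: Rutile has adamantine luster — matches.
Specific gravity 4.08-4.35: Rutile has SG 4.18-4.25 — matches.
Only the hardness is inconsistent.

hardness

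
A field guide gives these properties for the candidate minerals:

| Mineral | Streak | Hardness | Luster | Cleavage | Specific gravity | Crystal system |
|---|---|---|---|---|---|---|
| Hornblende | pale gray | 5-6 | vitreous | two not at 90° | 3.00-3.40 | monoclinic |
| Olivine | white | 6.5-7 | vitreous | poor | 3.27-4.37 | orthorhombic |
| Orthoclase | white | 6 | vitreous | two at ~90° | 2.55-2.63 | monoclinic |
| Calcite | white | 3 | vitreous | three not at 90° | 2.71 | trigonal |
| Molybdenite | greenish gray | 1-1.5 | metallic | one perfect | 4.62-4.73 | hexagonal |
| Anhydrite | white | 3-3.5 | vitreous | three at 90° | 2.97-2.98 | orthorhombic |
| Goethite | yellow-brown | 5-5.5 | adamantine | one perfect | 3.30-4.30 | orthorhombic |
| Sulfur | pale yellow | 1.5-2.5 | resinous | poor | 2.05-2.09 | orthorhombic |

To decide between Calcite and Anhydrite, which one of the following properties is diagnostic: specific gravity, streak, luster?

Specific gravity: Calcite 2.71, Anhydrite 2.97-2.98 — these differ.
Streak: both white — identical.
Luster: both vitreous — identical.
Only specific gravity differs between Calcite and Anhydrite among the listed tests.

specific gravity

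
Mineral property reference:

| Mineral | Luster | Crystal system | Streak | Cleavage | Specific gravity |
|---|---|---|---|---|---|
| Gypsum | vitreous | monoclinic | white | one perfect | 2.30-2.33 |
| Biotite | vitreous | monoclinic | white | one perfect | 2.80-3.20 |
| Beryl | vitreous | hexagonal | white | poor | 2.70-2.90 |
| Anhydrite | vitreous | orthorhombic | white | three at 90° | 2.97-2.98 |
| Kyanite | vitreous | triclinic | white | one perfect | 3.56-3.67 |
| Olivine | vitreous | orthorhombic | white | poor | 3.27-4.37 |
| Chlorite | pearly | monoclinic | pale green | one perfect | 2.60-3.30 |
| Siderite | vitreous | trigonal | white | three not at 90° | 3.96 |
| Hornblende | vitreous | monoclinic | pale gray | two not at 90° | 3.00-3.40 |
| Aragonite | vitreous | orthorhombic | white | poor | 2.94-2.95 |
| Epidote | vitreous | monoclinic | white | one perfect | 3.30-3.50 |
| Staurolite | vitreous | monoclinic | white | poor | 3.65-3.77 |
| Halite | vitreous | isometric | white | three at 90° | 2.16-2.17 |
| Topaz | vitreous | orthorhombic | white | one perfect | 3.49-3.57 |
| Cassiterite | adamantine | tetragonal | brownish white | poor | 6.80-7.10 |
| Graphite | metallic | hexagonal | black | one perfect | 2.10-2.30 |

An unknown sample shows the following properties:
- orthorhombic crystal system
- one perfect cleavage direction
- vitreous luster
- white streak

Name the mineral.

Orthorhombic crystal system: Anhydrite, Olivine, Aragonite, Topaz remain.
One perfect cleavage direction: only Topaz remains.
Vitreous luster: all remaining candidates fit.
White streak: every remaining candidate is consistent.
Topaz is the sole remaining match.

Topaz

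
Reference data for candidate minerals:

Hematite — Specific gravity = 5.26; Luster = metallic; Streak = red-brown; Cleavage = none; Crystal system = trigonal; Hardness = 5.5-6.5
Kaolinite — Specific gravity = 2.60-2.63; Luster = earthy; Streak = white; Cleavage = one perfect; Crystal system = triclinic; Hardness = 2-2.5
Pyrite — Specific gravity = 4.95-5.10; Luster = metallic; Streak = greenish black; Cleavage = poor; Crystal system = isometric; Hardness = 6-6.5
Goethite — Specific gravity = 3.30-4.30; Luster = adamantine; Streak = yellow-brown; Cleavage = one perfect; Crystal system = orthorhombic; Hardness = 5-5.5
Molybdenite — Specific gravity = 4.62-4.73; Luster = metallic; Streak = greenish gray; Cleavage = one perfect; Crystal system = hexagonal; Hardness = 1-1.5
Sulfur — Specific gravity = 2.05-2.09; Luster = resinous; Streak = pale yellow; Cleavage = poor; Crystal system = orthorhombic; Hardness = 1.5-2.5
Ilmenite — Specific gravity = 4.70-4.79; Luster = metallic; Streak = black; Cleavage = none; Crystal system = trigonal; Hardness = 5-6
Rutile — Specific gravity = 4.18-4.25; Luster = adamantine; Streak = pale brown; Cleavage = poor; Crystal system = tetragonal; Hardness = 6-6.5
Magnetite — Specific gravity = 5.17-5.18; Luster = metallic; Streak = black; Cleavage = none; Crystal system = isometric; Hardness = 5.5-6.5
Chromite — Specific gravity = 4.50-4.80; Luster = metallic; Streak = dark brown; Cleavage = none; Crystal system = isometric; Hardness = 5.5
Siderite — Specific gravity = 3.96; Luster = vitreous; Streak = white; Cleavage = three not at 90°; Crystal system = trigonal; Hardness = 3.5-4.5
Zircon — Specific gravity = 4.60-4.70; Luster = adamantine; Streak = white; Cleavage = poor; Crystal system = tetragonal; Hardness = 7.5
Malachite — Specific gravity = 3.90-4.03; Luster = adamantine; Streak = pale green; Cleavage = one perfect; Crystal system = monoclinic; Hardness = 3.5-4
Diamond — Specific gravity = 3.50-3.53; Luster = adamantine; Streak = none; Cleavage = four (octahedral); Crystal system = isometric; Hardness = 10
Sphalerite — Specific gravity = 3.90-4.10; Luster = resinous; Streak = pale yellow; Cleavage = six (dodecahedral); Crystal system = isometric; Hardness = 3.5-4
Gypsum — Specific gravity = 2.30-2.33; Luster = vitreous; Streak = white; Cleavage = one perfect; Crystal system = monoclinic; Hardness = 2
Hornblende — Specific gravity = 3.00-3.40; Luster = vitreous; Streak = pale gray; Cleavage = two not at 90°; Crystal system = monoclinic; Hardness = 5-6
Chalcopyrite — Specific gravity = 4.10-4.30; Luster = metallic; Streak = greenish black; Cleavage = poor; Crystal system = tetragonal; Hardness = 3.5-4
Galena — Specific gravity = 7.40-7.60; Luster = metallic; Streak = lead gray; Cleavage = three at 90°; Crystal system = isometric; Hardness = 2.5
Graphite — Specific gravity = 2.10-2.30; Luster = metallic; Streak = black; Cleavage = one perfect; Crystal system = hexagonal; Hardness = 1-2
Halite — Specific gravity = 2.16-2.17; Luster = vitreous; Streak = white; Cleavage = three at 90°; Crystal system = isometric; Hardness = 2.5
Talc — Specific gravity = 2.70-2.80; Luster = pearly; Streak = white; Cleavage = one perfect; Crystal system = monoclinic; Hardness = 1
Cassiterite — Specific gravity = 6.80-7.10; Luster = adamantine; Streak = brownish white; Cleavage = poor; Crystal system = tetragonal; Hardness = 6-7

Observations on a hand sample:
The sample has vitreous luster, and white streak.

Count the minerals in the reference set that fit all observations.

3

Vitreous luster — Siderite, Gypsum, Hornblende, Halite remain.
White streak excludes Hornblende.
Remaining candidates: Gypsum, Halite, Siderite.
That is 3 minerals.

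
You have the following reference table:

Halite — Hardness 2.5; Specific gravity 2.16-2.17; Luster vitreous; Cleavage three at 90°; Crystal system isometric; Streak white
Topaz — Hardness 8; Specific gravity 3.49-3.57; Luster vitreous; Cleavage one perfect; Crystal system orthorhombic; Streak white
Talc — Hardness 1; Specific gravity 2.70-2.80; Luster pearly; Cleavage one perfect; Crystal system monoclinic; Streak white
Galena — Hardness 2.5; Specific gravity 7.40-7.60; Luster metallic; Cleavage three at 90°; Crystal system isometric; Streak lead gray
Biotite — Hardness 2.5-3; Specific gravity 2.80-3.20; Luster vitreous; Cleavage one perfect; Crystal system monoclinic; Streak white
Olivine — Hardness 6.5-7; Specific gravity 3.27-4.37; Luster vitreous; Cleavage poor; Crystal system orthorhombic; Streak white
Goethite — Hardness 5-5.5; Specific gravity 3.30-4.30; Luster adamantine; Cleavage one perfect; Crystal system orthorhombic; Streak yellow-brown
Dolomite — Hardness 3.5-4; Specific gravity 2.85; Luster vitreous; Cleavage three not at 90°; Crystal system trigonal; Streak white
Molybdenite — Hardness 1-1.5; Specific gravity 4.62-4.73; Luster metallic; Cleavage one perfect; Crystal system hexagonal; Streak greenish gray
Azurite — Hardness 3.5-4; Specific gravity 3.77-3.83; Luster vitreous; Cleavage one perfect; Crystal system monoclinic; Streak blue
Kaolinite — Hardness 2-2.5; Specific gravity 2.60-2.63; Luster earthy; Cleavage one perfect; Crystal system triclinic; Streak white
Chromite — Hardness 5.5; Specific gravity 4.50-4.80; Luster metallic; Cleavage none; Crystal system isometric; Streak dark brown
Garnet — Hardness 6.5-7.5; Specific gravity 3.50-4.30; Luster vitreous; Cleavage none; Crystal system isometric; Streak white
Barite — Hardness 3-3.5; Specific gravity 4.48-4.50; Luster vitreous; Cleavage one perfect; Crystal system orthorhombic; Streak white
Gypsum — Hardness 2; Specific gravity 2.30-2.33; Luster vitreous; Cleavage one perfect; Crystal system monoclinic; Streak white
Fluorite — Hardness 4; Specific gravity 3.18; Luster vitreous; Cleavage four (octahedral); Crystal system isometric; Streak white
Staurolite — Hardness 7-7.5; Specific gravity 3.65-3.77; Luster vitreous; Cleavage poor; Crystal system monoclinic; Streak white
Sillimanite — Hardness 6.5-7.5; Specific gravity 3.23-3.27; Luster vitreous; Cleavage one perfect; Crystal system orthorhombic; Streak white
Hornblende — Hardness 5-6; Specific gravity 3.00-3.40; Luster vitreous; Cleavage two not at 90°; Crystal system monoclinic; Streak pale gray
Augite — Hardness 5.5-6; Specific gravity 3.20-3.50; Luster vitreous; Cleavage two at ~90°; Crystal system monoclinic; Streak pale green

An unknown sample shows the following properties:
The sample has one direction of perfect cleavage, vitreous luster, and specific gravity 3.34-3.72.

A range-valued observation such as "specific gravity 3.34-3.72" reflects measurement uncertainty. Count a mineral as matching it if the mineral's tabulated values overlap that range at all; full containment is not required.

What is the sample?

Topaz

One direction of perfect cleavage: only Topaz, Talc, Biotite, Goethite, Molybdenite, Azurite, Kaolinite, Barite, Gypsum, Sillimanite remain.
Vitreous luster excludes Talc, Goethite, Molybdenite, Kaolinite.
Specific gravity 3.34-3.72: Topaz remains.
The only mineral consistent with every observation is Topaz.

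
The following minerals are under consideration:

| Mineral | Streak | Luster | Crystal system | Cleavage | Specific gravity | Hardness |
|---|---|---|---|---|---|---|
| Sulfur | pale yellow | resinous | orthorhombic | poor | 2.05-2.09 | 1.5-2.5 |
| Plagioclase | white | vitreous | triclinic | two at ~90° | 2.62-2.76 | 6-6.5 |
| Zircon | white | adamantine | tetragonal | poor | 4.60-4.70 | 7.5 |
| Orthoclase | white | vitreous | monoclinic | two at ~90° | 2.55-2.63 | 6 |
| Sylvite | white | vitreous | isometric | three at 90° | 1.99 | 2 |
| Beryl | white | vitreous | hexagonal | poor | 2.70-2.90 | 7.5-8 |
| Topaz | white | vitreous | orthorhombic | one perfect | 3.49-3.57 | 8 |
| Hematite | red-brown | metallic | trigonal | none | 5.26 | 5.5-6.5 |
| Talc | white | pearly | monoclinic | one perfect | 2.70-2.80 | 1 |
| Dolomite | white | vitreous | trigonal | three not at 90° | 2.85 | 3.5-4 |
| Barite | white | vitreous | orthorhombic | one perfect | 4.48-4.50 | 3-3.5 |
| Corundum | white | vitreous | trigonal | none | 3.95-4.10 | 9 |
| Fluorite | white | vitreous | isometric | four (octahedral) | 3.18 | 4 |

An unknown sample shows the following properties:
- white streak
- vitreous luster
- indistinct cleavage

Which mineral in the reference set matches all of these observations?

Beryl

White streak eliminates Sulfur, Hematite.
Vitreous luster is inconsistent with Zircon, Talc.
Indistinct cleavage: Beryl remains.
Beryl is the sole remaining match.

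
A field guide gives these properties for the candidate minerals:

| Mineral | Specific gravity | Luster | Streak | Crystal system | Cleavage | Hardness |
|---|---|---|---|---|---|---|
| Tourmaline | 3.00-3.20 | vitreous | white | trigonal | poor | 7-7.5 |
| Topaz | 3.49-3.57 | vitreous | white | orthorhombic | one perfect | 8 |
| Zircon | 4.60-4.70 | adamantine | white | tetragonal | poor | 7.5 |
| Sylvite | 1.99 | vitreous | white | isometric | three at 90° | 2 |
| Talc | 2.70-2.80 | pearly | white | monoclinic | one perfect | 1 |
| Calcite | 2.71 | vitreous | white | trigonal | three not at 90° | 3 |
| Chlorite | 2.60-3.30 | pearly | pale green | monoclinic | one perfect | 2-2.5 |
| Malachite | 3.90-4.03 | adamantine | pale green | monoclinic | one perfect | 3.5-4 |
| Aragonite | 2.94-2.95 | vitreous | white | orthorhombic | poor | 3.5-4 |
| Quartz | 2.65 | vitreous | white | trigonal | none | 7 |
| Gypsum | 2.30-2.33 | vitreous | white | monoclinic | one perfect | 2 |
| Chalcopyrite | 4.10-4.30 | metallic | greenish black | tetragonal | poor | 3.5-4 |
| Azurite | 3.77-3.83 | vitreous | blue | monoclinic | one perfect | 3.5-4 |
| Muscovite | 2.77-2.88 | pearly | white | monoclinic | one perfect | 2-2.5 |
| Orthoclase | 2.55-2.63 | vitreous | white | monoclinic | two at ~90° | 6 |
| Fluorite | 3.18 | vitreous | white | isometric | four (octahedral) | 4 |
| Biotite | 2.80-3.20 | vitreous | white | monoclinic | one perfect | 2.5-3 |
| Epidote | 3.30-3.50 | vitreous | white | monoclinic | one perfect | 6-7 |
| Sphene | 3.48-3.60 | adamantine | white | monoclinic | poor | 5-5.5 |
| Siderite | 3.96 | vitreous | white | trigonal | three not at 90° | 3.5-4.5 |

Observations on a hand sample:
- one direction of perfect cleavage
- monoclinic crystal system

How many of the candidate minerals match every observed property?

8

One direction of perfect cleavage: narrows the field to Topaz, Talc, Chlorite, Malachite, Gypsum, Azurite, Muscovite, Biotite, Epidote.
Monoclinic crystal system eliminates Topaz.
Remaining candidates: Azurite, Biotite, Chlorite, Epidote, Gypsum, Malachite, Muscovite, Talc.
That is 8 minerals.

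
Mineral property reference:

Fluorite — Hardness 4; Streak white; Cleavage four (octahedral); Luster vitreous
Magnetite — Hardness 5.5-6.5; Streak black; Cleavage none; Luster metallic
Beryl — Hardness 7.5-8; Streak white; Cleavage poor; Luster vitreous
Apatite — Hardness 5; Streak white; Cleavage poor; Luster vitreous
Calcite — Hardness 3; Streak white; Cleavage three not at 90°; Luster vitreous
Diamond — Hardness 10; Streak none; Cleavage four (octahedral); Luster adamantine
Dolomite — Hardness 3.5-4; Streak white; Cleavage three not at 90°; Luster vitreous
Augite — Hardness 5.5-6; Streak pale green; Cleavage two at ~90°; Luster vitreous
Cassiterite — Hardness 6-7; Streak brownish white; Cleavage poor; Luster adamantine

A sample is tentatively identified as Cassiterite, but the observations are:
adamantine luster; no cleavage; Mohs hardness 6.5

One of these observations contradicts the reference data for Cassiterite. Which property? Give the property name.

cleavage

Adamantine luster: Cassiterite has adamantine luster — matches.
No cleavage: Cassiterite has cleavage poor — outside the reference range.
Mohs hardness 6.5: Cassiterite has hardness 6-7 — matches.
Everything matches except the cleavage.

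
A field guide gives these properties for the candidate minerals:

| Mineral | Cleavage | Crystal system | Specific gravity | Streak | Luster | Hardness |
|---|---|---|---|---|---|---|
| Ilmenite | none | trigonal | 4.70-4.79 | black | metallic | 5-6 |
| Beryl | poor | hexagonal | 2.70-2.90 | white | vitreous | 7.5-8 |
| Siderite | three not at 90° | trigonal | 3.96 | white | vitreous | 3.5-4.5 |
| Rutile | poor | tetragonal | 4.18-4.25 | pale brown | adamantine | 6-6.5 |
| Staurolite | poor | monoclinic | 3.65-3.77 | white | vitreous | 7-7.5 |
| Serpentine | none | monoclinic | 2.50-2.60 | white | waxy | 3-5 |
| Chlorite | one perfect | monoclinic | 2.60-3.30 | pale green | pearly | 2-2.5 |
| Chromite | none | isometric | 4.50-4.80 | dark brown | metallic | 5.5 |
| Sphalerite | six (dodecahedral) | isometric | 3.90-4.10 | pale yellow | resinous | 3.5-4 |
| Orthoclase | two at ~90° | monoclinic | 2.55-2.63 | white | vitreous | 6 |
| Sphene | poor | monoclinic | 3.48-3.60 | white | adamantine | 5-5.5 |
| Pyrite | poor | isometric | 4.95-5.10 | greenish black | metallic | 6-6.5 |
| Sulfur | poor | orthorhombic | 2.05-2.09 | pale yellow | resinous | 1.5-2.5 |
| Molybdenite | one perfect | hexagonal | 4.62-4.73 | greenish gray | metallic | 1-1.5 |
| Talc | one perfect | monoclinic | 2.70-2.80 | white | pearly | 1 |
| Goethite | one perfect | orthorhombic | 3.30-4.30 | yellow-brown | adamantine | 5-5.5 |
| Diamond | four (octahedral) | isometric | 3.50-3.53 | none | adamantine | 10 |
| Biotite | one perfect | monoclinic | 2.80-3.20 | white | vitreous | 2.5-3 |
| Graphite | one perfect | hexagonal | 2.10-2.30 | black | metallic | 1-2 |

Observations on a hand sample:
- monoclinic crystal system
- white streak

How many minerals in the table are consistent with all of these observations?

6

Monoclinic crystal system — leaves Staurolite, Serpentine, Chlorite, Orthoclase, Sphene, Talc, Biotite.
White streak is inconsistent with Chlorite.
Remaining candidates: Biotite, Orthoclase, Serpentine, Sphene, Staurolite, Talc.
That is 6 minerals.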